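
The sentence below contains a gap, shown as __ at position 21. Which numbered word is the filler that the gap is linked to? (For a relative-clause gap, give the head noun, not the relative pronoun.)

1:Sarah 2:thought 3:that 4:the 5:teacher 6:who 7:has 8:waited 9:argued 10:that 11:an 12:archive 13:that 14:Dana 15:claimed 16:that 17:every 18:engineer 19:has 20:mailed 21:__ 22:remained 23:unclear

12

The gap at 21 is the object of "mailed", inside a relative clause.
The relative pronoun is "that" (word 13); it is bound by the head noun immediately before it.
Its filler is the head noun "archive", at word 12.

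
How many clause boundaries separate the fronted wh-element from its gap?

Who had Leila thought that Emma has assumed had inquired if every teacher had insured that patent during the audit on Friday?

"who" is extracted from the subject of "inquired".
Boundaries crossed, outermost first: [that], [Ø] — 2 in total.

2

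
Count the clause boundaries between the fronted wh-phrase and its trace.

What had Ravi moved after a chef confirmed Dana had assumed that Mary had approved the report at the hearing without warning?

"what" originates inside the matrix clause — no clause boundary is crossed.

0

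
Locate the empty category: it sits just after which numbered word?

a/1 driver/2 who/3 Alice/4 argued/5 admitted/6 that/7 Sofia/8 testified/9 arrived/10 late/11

The displaced element is "a driver" (word 2).
It is linked across 1 clause boundary (Ø).
It functions as the subject of "admitted", so the gap sits immediately after word 5 ("argued").
Base order: Alice argued that a driver admitted that Sofia testified.

5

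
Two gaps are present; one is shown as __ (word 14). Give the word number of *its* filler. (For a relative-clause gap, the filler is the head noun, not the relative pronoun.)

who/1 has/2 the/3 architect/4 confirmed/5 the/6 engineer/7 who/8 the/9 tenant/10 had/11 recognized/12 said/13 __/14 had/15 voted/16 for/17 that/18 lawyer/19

1

The marked gap is the subject of "voted".
Its filler is the fronted wh-phrase "who", at word 1.
(The other dependency links word 7 to a gap after word 12.)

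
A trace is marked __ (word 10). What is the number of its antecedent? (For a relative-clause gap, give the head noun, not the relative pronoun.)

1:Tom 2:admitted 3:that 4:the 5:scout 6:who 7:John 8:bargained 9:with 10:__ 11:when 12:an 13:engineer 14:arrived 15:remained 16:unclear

5

The gap at 10 is the prepositional object of "bargained", inside a relative clause.
The relative pronoun is "who" (word 6); it is bound by the head noun immediately before it.
Its filler is the head noun "scout", at word 5.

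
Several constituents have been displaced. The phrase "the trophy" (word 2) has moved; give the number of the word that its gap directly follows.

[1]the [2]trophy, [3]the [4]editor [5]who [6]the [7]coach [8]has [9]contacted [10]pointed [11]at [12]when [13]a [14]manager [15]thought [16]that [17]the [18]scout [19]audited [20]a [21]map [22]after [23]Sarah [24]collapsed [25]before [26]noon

11

The displaced element is "the trophy" (word 2).
It functions as the object of the preposition "at" of "pointed", so the gap sits immediately after word 11 ("at").
Base order: The editor who the coach has contacted pointed at the trophy when a manager thought that the scout audited a map after Sarah collapsed before noon.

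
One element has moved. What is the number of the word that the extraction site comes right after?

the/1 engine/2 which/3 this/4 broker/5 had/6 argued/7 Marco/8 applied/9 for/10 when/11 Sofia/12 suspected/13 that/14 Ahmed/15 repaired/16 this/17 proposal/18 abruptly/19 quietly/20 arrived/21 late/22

10

The displaced element is "the engine" (word 2).
It is linked across 1 clause boundary (Ø).
It functions as the object of the preposition "for" of "applied", so the gap sits immediately after word 10 ("for").
Base order: This broker had argued Marco applied for the engine when Sofia suspected that Ahmed repaired this proposal abruptly quietly.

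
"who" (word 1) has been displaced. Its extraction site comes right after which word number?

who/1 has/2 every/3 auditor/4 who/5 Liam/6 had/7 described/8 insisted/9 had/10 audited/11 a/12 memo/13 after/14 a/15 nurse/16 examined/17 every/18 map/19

9

The displaced element is "who" (word 1).
It is linked across 1 clause boundary (Ø).
It functions as the subject of "audited", so the gap sits immediately after word 9 ("insisted").
Base order: Every auditor who Liam had described has insisted that who had audited a memo after a nurse examined every map.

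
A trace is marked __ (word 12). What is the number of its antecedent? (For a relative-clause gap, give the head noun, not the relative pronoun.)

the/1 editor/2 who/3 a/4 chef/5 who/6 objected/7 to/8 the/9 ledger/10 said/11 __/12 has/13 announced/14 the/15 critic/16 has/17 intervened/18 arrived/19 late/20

The gap at 12 is the subject of "announced", inside a relative clause.
The relative pronoun is "who" (word 3); it is bound by the head noun immediately before it.
Its filler is the head noun "editor", at word 2.

2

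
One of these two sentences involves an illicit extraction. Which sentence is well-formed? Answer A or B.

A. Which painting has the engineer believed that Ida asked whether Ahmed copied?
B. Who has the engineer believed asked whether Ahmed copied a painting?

B

In A, the wh-phrase is extracted from inside a wh-island (introduced by "whether"), which blocks movement.
In B, the extraction path crosses only that-complement boundaries, which are transparent.
So B is grammatical.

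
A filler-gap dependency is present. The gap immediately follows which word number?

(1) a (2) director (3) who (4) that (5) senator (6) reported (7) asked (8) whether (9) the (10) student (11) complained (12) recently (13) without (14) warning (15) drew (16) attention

The displaced element is "a director" (word 2).
It is linked across 1 clause boundary (Ø).
It functions as the subject of "asked", so the gap sits immediately after word 6 ("reported").
Base order: That senator reported that a director asked whether the student complained recently without warning.

6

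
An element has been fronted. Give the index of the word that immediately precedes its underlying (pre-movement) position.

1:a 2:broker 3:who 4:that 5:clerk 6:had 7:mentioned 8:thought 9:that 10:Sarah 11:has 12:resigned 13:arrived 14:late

7

The displaced element is "a broker" (word 2).
It is linked across 1 clause boundary (Ø).
It functions as the subject of "thought", so the gap sits immediately after word 7 ("mentioned").
Base order: That clerk had mentioned a broker thought that Sarah has resigned.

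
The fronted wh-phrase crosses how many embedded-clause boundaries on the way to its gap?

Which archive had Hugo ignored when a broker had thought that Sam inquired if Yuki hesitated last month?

0

"which archive" originates inside the matrix clause — no clause boundary is crossed.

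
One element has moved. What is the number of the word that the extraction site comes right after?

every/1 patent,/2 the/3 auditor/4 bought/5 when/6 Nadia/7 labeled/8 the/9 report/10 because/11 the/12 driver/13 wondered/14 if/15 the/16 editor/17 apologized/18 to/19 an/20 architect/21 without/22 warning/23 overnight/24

5

The displaced element is "every patent" (word 2).
It functions as the direct object of "bought", so the gap sits immediately after word 5 ("bought").
Base order: The auditor bought every patent when Nadia labeled the report because the driver wondered if the editor apologized to an architect without warning overnight.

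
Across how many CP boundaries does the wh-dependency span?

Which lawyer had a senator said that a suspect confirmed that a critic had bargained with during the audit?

2

"which lawyer" is extracted from the PP object of "bargained".
Boundaries crossed, outermost first: [that], [that] — 2 in total.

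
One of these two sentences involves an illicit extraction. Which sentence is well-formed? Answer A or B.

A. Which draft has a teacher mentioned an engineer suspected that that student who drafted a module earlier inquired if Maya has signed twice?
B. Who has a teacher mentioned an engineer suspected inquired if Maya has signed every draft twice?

In A, the wh-phrase is extracted from inside a wh-island (introduced by "if"), which blocks movement.
In B, the extraction path crosses only that-complement boundaries, which are transparent.
So B is grammatical.

B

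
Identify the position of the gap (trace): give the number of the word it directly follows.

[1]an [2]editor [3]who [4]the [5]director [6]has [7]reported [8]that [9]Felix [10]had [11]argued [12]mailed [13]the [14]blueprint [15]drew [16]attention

11

The displaced element is "an editor" (word 2).
It is linked across 2 clause boundaries (that → Ø).
It functions as the subject of "mailed", so the gap sits immediately after word 11 ("argued").
Base order: The director has reported that Felix had argued that an editor mailed the blueprint.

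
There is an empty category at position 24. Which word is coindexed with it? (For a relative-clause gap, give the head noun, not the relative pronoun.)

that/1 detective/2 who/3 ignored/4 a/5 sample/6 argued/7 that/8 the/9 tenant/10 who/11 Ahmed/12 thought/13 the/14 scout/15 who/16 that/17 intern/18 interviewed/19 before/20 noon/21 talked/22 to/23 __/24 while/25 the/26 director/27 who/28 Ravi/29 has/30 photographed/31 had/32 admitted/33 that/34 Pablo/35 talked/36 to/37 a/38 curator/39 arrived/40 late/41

10

The gap at 24 is the prepositional object of "talked", inside a relative clause.
The relative pronoun is "who" (word 11); it is bound by the head noun immediately before it.
Its filler is the head noun "tenant", at word 10.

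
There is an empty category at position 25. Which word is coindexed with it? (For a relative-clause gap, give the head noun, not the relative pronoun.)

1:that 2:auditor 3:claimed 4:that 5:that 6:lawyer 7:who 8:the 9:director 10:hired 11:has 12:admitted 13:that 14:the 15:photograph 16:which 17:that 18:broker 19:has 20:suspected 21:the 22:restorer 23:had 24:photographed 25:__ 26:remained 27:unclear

15

The gap at 25 is the object of "photographed", inside a relative clause.
The relative pronoun is "which" (word 16); it is bound by the head noun immediately before it.
Its filler is the head noun "photograph", at word 15.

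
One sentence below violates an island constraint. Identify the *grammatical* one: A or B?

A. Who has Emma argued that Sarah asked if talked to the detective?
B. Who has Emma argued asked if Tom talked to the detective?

B

In A, the wh-phrase is extracted from inside a wh-island (introduced by "if"), which blocks movement.
In B, the extraction path crosses only that-complement boundaries, which are transparent.
So B is grammatical.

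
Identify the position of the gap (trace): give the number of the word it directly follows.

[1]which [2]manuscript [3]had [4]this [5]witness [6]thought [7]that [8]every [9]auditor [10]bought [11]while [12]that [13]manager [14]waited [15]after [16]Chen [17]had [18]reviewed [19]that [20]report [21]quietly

The displaced element is "which manuscript" (word 2).
It is linked across 1 clause boundary (that).
It functions as the direct object of "bought", so the gap sits immediately after word 10 ("bought").
Base order: This witness had thought that every auditor bought which manuscript while that manager waited after Chen had reviewed that report quietly.

10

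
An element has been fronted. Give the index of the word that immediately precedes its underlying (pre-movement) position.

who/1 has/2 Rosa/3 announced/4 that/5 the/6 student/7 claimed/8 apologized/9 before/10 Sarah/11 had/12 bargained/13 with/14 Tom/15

8

The displaced element is "who" (word 1).
It is linked across 2 clause boundaries (that → Ø).
It functions as the subject of "apologized", so the gap sits immediately after word 8 ("claimed").
Base order: Rosa has announced that the student claimed who apologized before Sarah had bargained with Tom.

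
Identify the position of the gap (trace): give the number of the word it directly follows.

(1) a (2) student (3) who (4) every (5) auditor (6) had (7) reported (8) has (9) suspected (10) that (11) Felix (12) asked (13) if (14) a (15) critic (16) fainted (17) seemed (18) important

The displaced element is "a student" (word 2).
It is linked across 1 clause boundary (Ø).
It functions as the subject of "suspected", so the gap sits immediately after word 7 ("reported").
Base order: Every auditor had reported that a student has suspected that Felix asked if a critic fainted.

7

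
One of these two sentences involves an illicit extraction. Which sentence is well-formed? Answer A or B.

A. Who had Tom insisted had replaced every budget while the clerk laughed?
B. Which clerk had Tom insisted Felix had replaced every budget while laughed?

In B, the wh-phrase is extracted from inside an adjunct island (introduced by "while"), which blocks movement.
In A, the extraction path crosses only that-complement boundaries, which are transparent.
So A is grammatical.

A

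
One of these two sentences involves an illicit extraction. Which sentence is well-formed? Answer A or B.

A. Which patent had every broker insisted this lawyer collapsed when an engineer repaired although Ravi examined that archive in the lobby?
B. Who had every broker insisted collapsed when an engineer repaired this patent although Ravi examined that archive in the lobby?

B

In A, the wh-phrase is extracted from inside an adjunct island (introduced by "when"), which blocks movement.
In B, the extraction path crosses only that-complement boundaries, which are transparent.
So B is grammatical.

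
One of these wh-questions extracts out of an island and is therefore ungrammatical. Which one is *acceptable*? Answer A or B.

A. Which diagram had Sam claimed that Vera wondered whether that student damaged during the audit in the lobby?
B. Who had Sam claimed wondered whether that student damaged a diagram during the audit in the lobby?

B

In A, the wh-phrase is extracted from inside a wh-island (introduced by "whether"), which blocks movement.
In B, the extraction path crosses only that-complement boundaries, which are transparent.
So B is grammatical.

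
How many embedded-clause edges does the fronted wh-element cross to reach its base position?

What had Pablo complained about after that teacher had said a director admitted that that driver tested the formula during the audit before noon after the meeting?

"what" originates inside the matrix clause — no clause boundary is crossed.

0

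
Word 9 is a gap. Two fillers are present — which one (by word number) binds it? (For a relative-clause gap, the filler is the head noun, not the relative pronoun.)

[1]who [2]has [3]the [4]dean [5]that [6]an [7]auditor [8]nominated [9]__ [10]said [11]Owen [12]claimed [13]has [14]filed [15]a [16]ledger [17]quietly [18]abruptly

4

The marked gap is inside the relative clause, the direct object of "nominated".
Its filler is the head noun "dean" (via "that"), at word 4.
(The other dependency links word 1 to a gap after word 12.)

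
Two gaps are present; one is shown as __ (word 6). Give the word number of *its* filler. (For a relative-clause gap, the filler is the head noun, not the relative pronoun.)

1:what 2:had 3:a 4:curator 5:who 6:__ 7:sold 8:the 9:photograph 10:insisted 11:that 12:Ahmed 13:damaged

4

The marked gap is inside the relative clause, the subject of "sold".
Its filler is the head noun "curator" (via "who"), at word 4.
(The other dependency links word 1 to a gap after word 13.)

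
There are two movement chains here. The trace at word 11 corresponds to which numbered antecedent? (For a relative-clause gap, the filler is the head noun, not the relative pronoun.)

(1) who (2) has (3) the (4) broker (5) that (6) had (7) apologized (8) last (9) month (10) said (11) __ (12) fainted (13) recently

1

The marked gap is the subject of "fainted".
Its filler is the fronted wh-phrase "who", at word 1.
(The other dependency links word 4 to a gap after word 5.)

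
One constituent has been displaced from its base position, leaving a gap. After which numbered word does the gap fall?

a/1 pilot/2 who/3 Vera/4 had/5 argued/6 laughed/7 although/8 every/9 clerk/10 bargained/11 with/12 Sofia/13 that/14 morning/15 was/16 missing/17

6

The displaced element is "a pilot" (word 2).
It is linked across 1 clause boundary (Ø).
It functions as the subject of "laughed", so the gap sits immediately after word 6 ("argued").
Base order: Vera had argued that a pilot laughed although every clerk bargained with Sofia that morning.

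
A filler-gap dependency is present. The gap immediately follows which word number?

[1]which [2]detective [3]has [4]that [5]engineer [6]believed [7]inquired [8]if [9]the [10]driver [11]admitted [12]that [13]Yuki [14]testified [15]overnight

The displaced element is "which detective" (word 2).
It is linked across 1 clause boundary (Ø).
It functions as the subject of "inquired", so the gap sits immediately after word 6 ("believed").
Base order: That engineer has believed which detective inquired if the driver admitted that Yuki testified overnight.

6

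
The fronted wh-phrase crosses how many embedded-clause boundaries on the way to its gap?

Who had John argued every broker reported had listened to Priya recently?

2

"who" is extracted from the subject of "listened".
Boundaries crossed, outermost first: [Ø], [Ø] — 2 in total.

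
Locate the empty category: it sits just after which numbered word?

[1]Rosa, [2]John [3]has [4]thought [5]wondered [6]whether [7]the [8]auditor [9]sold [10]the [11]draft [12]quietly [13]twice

4

The displaced element is "Rosa" (word 1).
It is linked across 1 clause boundary (Ø).
It functions as the subject of "wondered", so the gap sits immediately after word 4 ("thought").
Base order: John has thought Rosa wondered whether the auditor sold the draft quietly twice.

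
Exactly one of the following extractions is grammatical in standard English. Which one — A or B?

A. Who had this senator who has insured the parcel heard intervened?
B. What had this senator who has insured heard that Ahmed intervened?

A

In B, the wh-phrase is extracted from inside a complex-NP island (relative clause) (introduced by "who"), which blocks movement.
In A, the extraction path crosses only that-complement boundaries, which are transparent.
So A is grammatical.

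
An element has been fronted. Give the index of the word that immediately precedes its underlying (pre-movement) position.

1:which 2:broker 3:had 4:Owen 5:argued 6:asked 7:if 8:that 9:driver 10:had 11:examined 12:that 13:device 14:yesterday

5

The displaced element is "which broker" (word 2).
It is linked across 1 clause boundary (Ø).
It functions as the subject of "asked", so the gap sits immediately after word 5 ("argued").
Base order: Owen had argued which broker asked if that driver had examined that device yesterday.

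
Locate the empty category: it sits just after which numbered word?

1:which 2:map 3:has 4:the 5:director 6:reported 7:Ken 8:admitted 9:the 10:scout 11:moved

11

The displaced element is "which map" (word 2).
It is linked across 2 clause boundaries (Ø → Ø).
It functions as the direct object of "moved", so the gap sits immediately after word 11 ("moved").
Base order: The director has reported Ken admitted the scout moved which map.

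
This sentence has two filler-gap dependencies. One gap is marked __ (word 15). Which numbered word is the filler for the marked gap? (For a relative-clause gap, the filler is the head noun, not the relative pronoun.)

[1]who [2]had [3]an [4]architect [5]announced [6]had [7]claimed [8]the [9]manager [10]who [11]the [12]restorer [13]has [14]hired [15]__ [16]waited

The marked gap is inside the relative clause, the direct object of "hired".
Its filler is the head noun "manager" (via "who"), at word 9.
(The other dependency links word 1 to a gap after word 5.)

9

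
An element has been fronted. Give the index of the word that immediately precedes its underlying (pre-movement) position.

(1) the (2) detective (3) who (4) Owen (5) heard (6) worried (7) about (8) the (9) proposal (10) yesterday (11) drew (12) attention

5

The displaced element is "the detective" (word 2).
It is linked across 1 clause boundary (Ø).
It functions as the subject of "worried", so the gap sits immediately after word 5 ("heard").
Base order: Owen heard that the detective worried about the proposal yesterday.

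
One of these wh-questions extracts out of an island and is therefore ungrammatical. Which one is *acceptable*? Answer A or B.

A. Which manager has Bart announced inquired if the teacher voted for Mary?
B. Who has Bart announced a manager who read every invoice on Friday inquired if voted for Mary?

In B, the wh-phrase is extracted from inside a wh-island (introduced by "if"), which blocks movement.
In A, the extraction path crosses only that-complement boundaries, which are transparent.
So A is grammatical.

A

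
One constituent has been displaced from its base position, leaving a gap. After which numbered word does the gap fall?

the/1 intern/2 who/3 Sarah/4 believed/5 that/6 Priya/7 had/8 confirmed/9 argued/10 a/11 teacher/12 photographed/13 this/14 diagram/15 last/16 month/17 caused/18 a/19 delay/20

9

The displaced element is "the intern" (word 2).
It is linked across 2 clause boundaries (that → Ø).
It functions as the subject of "argued", so the gap sits immediately after word 9 ("confirmed").
Base order: Sarah believed that Priya had confirmed that the intern argued a teacher photographed this diagram last month.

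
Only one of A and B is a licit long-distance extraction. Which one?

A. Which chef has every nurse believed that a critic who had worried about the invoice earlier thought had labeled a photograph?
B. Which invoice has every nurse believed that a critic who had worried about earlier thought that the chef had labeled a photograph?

A

In B, the wh-phrase is extracted from inside a complex-NP island (relative clause) (introduced by "who"), which blocks movement.
In A, the extraction path crosses only that-complement boundaries, which are transparent.
So A is grammatical.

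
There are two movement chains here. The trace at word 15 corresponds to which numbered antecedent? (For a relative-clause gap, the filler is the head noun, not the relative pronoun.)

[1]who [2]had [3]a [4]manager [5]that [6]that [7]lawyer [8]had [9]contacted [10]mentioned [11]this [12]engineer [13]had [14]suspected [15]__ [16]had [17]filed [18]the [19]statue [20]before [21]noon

1

The marked gap is the subject of "filed".
Its filler is the fronted wh-phrase "who", at word 1.
(The other dependency links word 4 to a gap after word 9.)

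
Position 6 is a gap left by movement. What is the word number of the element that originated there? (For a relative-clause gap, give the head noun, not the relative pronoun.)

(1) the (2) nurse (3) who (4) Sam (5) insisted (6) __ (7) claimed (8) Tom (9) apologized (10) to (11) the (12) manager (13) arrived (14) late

The gap at 6 is the subject of "claimed", inside a relative clause.
The relative pronoun is "who" (word 3); it is bound by the head noun immediately before it.
Its filler is the head noun "nurse", at word 2.

2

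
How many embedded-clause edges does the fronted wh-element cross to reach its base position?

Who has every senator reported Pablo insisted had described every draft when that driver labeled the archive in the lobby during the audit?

2

"who" is extracted from the subject of "described".
Boundaries crossed, outermost first: [Ø], [Ø] — 2 in total.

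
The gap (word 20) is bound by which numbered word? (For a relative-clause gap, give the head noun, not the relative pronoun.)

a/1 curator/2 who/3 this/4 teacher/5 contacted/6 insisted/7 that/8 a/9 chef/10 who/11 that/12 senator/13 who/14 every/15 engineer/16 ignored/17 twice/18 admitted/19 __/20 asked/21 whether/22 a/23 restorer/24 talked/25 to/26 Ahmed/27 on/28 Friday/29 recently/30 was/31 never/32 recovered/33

The gap at 20 is the subject of "asked", inside a relative clause.
The relative pronoun is "who" (word 11); it is bound by the head noun immediately before it.
Its filler is the head noun "chef", at word 10.

10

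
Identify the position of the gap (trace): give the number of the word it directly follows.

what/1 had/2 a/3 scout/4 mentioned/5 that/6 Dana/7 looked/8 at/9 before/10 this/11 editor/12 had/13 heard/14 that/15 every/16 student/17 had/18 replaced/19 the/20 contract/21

The displaced element is "what" (word 1).
It is linked across 1 clause boundary (that).
It functions as the object of the preposition "at" of "looked", so the gap sits immediately after word 9 ("at").
Base order: A scout had mentioned that Dana looked at what before this editor had heard that every student had replaced the contract.

9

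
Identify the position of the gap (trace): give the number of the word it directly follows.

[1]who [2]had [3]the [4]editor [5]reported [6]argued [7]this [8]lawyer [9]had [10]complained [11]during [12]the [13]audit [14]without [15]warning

5

The displaced element is "who" (word 1).
It is linked across 1 clause boundary (Ø).
It functions as the subject of "argued", so the gap sits immediately after word 5 ("reported").
Base order: The editor had reported that who argued this lawyer had complained during the audit without warning.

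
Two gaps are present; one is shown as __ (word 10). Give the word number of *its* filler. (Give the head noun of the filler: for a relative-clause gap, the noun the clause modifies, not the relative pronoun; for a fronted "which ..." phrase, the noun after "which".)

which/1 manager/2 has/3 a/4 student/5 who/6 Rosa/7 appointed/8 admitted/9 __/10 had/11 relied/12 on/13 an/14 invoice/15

The marked gap is the subject of "relied".
Its filler is the fronted wh-phrase "which manager", at word 2.
(The other dependency links word 5 to a gap after word 8.)

2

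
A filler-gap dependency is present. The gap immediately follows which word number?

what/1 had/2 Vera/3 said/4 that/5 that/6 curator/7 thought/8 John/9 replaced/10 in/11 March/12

The displaced element is "what" (word 1).
It is linked across 2 clause boundaries (that → Ø).
It functions as the direct object of "replaced", so the gap sits immediately after word 10 ("replaced").
Base order: Vera had said that that curator thought John replaced what in March.

10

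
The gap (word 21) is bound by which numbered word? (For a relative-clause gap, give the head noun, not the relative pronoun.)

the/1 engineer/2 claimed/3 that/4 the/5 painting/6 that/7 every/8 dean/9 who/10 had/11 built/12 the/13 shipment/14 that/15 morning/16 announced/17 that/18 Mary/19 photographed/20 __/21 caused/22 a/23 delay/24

The gap at 21 is the object of "photographed", inside a relative clause.
The relative pronoun is "that" (word 7); it is bound by the head noun immediately before it.
Its filler is the head noun "painting", at word 6.

6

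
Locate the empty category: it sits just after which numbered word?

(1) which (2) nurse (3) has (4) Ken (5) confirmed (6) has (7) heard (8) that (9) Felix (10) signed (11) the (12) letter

The displaced element is "which nurse" (word 2).
It is linked across 1 clause boundary (Ø).
It functions as the subject of "heard", so the gap sits immediately after word 5 ("confirmed").
Base order: Ken has confirmed which nurse has heard that Felix signed the letter.

5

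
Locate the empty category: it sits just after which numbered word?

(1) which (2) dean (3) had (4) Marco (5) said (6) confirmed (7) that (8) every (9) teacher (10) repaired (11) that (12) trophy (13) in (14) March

The displaced element is "which dean" (word 2).
It is linked across 1 clause boundary (Ø).
It functions as the subject of "confirmed", so the gap sits immediately after word 5 ("said").
Base order: Marco had said that which dean confirmed that every teacher repaired that trophy in March.

5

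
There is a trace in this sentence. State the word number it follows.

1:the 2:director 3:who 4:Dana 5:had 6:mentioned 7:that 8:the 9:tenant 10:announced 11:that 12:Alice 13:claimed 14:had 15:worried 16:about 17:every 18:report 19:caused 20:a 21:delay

The displaced element is "the director" (word 2).
It is linked across 3 clause boundaries (that → that → Ø).
It functions as the subject of "worried", so the gap sits immediately after word 13 ("claimed").
Base order: Dana had mentioned that the tenant announced that Alice claimed that the director had worried about every report.

13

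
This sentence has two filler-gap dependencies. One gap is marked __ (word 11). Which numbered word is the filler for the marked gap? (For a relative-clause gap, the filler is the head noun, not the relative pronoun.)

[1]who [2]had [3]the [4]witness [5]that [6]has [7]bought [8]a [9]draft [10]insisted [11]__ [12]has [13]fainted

1

The marked gap is the subject of "fainted".
Its filler is the fronted wh-phrase "who", at word 1.
(The other dependency links word 4 to a gap after word 5.)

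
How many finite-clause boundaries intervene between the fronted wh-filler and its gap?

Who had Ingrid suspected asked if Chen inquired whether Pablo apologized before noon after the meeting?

1

"who" is extracted from the subject of "asked".
Boundaries crossed, outermost first: [Ø] — 1 in total.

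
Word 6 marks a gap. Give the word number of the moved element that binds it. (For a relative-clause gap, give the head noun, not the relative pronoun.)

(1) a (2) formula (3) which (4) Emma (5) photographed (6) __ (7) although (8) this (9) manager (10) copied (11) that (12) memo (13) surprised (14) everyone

The gap at 6 is the object of "photographed", inside a relative clause.
The relative pronoun is "which" (word 3); it is bound by the head noun immediately before it.
Its filler is the head noun "formula", at word 2.

2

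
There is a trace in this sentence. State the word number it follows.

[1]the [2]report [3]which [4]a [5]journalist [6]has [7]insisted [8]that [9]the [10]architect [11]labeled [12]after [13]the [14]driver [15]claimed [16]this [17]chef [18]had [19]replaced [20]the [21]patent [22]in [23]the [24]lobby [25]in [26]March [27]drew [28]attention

The displaced element is "the report" (word 2).
It is linked across 1 clause boundary (that).
It functions as the direct object of "labeled", so the gap sits immediately after word 11 ("labeled").
Base order: A journalist has insisted that the architect labeled the report after the driver claimed this chef had replaced the patent in the lobby in March.

11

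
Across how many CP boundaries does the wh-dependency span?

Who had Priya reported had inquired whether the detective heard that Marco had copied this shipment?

"who" is extracted from the subject of "inquired".
Boundaries crossed, outermost first: [Ø] — 1 in total.

1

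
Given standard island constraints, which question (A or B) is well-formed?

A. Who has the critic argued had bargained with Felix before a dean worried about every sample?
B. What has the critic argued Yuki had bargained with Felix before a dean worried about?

A

In B, the wh-phrase is extracted from inside an adjunct island (introduced by "before"), which blocks movement.
In A, the extraction path crosses only that-complement boundaries, which are transparent.
So A is grammatical.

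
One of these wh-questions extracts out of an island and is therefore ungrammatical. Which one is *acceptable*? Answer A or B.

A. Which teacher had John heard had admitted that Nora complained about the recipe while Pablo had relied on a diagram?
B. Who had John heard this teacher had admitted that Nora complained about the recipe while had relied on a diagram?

A

In B, the wh-phrase is extracted from inside an adjunct island (introduced by "while"), which blocks movement.
In A, the extraction path crosses only that-complement boundaries, which are transparent.
So A is grammatical.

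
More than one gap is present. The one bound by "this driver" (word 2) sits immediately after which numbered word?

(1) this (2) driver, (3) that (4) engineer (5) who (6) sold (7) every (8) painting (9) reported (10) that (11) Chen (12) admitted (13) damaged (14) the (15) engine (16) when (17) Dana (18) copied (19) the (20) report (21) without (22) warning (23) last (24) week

12

The displaced element is "this driver" (word 2).
It is linked across 2 clause boundaries (that → Ø).
It functions as the subject of "damaged", so the gap sits immediately after word 12 ("admitted").
Base order: That engineer who sold every painting reported that Chen admitted this driver damaged the engine when Dana copied the report without warning last week.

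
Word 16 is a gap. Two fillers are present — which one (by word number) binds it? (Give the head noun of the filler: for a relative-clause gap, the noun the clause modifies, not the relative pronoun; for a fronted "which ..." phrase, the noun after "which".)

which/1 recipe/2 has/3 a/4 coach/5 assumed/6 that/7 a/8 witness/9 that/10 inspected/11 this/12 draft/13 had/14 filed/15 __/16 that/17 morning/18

The marked gap is the direct object of "filed".
Its filler is the fronted wh-phrase "which recipe", at word 2.
(The other dependency links word 9 to a gap after word 10.)

2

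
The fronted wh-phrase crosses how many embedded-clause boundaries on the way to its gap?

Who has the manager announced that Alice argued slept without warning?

"who" is extracted from the subject of "slept".
Boundaries crossed, outermost first: [that], [Ø] — 2 in total.

2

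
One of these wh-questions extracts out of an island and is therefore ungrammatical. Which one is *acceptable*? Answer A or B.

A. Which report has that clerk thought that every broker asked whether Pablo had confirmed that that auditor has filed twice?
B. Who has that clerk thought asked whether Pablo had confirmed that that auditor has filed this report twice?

B

In A, the wh-phrase is extracted from inside a wh-island (introduced by "whether"), which blocks movement.
In B, the extraction path crosses only that-complement boundaries, which are transparent.
So B is grammatical.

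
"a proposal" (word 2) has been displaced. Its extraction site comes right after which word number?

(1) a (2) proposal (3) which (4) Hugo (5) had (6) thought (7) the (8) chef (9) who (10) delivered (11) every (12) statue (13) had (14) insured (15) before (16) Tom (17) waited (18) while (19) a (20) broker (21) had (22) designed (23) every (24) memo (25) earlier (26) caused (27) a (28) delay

14

The displaced element is "a proposal" (word 2).
It is linked across 1 clause boundary (Ø).
It functions as the direct object of "insured", so the gap sits immediately after word 14 ("insured").
Base order: Hugo had thought the chef who delivered every statue had insured a proposal before Tom waited while a broker had designed every memo earlier.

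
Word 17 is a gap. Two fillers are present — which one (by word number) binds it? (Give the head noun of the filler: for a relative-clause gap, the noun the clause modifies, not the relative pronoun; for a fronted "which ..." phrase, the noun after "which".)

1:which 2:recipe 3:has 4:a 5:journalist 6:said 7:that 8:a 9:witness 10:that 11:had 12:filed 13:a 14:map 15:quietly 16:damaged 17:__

The marked gap is the direct object of "damaged".
Its filler is the fronted wh-phrase "which recipe", at word 2.
(The other dependency links word 9 to a gap after word 10.)

2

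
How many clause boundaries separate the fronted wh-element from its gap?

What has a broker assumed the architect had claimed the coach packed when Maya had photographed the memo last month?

"what" is extracted from the object of "packed".
Boundaries crossed, outermost first: [Ø], [Ø] — 2 in total.

2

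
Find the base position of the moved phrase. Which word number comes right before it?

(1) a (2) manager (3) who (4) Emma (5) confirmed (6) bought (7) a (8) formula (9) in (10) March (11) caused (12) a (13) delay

5

The displaced element is "a manager" (word 2).
It is linked across 1 clause boundary (Ø).
It functions as the subject of "bought", so the gap sits immediately after word 5 ("confirmed").
Base order: Emma confirmed a manager bought a formula in March.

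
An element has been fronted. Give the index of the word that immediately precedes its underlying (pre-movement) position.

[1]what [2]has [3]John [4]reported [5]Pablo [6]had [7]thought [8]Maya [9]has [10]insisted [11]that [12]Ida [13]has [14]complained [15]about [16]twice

15

The displaced element is "what" (word 1).
It is linked across 3 clause boundaries (Ø → Ø → that).
It functions as the object of the preposition "about" of "complained", so the gap sits immediately after word 15 ("about").
Base order: John has reported Pablo had thought Maya has insisted that Ida has complained about what twice.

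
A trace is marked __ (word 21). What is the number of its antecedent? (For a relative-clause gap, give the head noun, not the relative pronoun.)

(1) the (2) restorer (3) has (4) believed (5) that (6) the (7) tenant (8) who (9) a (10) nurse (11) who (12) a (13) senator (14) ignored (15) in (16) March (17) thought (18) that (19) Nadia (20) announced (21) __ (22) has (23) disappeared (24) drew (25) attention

The gap at 21 is the subject of "disappeared", inside a relative clause.
The relative pronoun is "who" (word 8); it is bound by the head noun immediately before it.
Its filler is the head noun "tenant", at word 7.

7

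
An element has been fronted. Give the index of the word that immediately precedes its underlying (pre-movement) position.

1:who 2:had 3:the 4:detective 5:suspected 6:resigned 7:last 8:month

The displaced element is "who" (word 1).
It is linked across 1 clause boundary (Ø).
It functions as the subject of "resigned", so the gap sits immediately after word 5 ("suspected").
Base order: The detective had suspected that who resigned last month.

5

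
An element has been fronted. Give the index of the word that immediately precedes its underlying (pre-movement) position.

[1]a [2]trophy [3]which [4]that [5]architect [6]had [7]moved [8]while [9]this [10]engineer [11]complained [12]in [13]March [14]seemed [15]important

7

The displaced element is "a trophy" (word 2).
It functions as the direct object of "moved", so the gap sits immediately after word 7 ("moved").
Base order: That architect had moved a trophy while this engineer complained in March.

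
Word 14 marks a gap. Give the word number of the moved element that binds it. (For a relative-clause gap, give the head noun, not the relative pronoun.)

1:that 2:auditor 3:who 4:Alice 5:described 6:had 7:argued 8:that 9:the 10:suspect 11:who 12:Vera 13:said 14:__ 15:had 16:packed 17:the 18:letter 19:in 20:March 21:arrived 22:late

The gap at 14 is the subject of "packed", inside a relative clause.
The relative pronoun is "who" (word 11); it is bound by the head noun immediately before it.
Its filler is the head noun "suspect", at word 10.

10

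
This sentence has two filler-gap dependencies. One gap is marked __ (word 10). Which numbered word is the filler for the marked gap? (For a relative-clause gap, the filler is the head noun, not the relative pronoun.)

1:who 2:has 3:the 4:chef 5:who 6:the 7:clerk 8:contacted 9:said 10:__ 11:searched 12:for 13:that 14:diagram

1

The marked gap is the subject of "searched".
Its filler is the fronted wh-phrase "who", at word 1.
(The other dependency links word 4 to a gap after word 8.)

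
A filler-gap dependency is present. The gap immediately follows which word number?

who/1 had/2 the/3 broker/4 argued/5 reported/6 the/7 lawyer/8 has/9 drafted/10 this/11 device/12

The displaced element is "who" (word 1).
It is linked across 1 clause boundary (Ø).
It functions as the subject of "reported", so the gap sits immediately after word 5 ("argued").
Base order: The broker had argued that who reported the lawyer has drafted this device.

5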